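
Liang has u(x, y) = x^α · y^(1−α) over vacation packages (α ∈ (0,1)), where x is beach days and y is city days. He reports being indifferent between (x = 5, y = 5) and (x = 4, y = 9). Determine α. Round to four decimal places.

α ≈ 0.7248

Set the two utilities equal: 5^α·5^(1−α) = 4^α·9^(1−α).
(5/4)^α = (9/5)^(1−α); take logs: α·ln(5/4) = (1−α)·ln(9/5), i.e. α·0.2231436 = (1−α)·0.5877867.
Thus α·(0.8109303) = 0.5877867, so α = 0.5877867/0.8109303 ≈ 0.7248.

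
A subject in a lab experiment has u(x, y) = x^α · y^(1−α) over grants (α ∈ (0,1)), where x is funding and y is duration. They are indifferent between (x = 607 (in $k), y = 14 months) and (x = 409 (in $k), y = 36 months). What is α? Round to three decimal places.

α ≈ 0.705

The Cobb–Douglas utilities coincide, so 607^α·14^(1−α) = 409^α·36^(1−α).
Taking logs: α·ln 607 + (1−α)·ln 14 = α·ln 409 + (1−α)·ln 36, i.e. α·0.394814 = (1−α)·0.944462.
So α/(1−α) = (0.944462)/(0.394814) = 2.392169, and α = 2.392169/3.392169 ≈ 0.705.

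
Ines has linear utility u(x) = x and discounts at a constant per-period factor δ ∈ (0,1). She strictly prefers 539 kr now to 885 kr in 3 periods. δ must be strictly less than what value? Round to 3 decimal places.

δ < 0.848

The preference means 539 > δ^3·885.
Hence δ^3 < 539/885 = 0.60904, and x ↦ x^(1/3) is increasing on (0,∞).
δ < 0.60904^(1/3) = 0.848.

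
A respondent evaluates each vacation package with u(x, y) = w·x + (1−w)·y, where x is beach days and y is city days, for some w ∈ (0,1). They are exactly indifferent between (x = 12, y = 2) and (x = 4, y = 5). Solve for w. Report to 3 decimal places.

Indifference: w·12 + (1−w)·2 = w·4 + (1−w)·5.
Rearranging, 8·w − 3·(1−w) = 0.
Hence w = 3/(8+3) = 3/11 = 0.273.

w = 0.273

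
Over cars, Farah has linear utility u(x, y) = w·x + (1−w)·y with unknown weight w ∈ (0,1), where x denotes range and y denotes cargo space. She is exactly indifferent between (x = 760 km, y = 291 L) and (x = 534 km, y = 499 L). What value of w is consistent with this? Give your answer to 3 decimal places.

w = 0.479

Equating utilities: w·760 + (1−w)·291 = w·534 + (1−w)·499.
Collecting terms: w·226 = (1−w)·208.
So w/(1−w) = 208/226 = 0.9204, giving w = 208/(226+208) = 0.479.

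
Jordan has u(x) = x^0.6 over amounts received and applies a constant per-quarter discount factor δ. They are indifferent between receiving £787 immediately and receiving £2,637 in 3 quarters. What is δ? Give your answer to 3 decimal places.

δ ≈ 0.785

Indifference means u(787) = δ^3 · u(2637), so δ^3 = u(787)/u(2637).
With u(x) = x^0.6: δ^3 = 787^0.6/2637^0.6 = (787/2637)^0.6 = 0.48408.
So δ = 0.48408^(1/3) ≈ 0.785.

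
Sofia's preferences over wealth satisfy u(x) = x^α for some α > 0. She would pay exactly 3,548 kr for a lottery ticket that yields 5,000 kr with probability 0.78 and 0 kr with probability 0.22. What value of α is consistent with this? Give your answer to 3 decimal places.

Since u(0) = 0, the lottery's EU is 0.78·5000^α.
Equating: 3548^α = 0.78·5000^α, i.e. 0.7096^α = 0.78.
α = ln(0.78) / ln(3548/5000) = -0.248461/-0.343054 ≈ 0.724.

α ≈ 0.724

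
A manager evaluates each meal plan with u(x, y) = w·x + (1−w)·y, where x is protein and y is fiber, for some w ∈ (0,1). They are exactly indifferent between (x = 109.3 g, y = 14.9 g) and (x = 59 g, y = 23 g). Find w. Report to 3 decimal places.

w = 0.139

u(109.3,14.9) = u(59,23) means w·109.3 + (1−w)·14.9 = w·59 + (1−w)·23.
w·(109.3−59) = (1−w)·(23−14.9), i.e. w·50.3 = (1−w)·8.1.
The marginal rate of substitution is 8.1/50.3, so w = 8.1/(50.3+8.1) = 0.139.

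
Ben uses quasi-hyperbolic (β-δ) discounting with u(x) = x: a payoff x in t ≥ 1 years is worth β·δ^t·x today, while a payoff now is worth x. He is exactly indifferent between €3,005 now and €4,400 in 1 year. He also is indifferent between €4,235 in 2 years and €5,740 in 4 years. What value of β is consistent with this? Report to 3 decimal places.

β ≈ 0.795

From the later pair, β·δ^2·4235 = β·δ^4·5740; dividing through, δ^2 = 4235/5740 = 0.73780, so δ = 0.85896.
The first indifference: 3005 = β·δ·4400, so β = 3005/(δ·4400) = 3005/(0.85896·4400) ≈ 0.795.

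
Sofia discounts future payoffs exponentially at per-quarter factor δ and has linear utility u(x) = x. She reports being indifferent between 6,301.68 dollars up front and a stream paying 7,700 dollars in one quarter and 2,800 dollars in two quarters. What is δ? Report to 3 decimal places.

δ ≈ 0.660

Present value of the stream is 7700·δ + 2800·δ². Indifference gives 7700δ + 2800δ² = 6301.68.
That is, 2800δ² + 7700δ − 6301.68 = 0, a quadratic in δ.
By the quadratic formula (taking the positive root), δ = (−7700 + √129868816.00) / 5600 ≈ 0.660.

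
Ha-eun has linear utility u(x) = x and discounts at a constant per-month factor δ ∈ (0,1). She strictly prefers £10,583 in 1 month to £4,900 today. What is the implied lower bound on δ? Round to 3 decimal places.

Under u(x) = x this choice says 4900 < δ·10583.
So δ > 4900/10583 = 0.46301.

δ > 0.463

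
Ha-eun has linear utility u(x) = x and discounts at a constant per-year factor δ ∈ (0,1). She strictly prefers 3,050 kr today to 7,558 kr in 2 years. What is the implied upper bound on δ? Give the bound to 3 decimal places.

δ < 0.635

The preference means 3050 > δ^2·7558.
So δ^2 < 3050/7558 = 0.40355; taking the square root of both positive sides preserves the inequality.
δ < 0.40355^(1/2) = 0.635.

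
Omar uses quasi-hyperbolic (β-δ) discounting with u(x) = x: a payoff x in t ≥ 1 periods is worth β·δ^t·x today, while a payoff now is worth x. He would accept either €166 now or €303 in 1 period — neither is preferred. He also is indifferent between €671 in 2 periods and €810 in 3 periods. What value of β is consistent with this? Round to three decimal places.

β ≈ 0.661

From the later pair, β·δ^2·671 = β·δ^3·810; dividing through, δ = 671/810 = 0.82840.
Substituting δ into 166 = β·δ·303: β = 166/(251.004) ≈ 0.661.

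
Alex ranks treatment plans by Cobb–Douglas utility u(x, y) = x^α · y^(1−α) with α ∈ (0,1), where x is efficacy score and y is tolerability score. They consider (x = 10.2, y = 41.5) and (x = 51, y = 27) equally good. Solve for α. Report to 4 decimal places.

α ≈ 0.2108

Indifference: 10.2^α · 41.5^(1−α) = 51^α · 27^(1−α).
Rearrange to (10.2/51)^α = (27/41.5)^(1−α) and take logs: α·-1.6094379 = (1−α)·-0.4298566.
So α/(1−α) = (-0.4298566)/(-1.6094379) = 0.2670849, and α = 0.2670849/1.2670849 ≈ 0.2108.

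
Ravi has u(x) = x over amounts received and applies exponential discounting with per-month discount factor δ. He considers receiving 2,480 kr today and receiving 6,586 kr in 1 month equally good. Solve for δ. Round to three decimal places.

The payoff in 1 month is discounted by δ, so u(2480) = δ·u(6586) and δ = u(2480)/u(6586).
With u(x) = x: δ = 2480/6586 = 0.37656.

δ ≈ 0.377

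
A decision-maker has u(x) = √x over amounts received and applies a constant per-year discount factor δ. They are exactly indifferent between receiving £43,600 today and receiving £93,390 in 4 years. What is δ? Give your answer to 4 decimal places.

δ ≈ 0.9092

Equating discounted utilities: u(43600) = δ^4·u(93390) ⇒ δ^4 = u(43600)/u(93390).
With u(x) = √x: δ^4 = √43600/√93390 = √(43600/93390) = 0.68327.
Taking the 4th root: δ = 0.68327^(1/4) ≈ 0.9092.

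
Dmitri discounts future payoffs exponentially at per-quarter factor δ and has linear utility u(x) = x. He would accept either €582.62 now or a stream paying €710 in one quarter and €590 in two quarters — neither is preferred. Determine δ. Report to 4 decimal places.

Present value of the stream is 710·δ + 590·δ². Indifference gives 710δ + 590δ² = 582.62.
That is, 590δ² + 710δ − 582.62 = 0, a quadratic in δ.
δ = (−710 + √(710² + 4·590·582.62)) / (2·590) = (−710 + √1879083.20) / 1180 ≈ 0.5600.

δ ≈ 0.5600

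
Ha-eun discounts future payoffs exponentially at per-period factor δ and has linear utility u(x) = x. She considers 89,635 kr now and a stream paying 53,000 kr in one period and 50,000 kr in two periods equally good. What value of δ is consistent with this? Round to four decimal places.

The stream is worth 53000δ + 50000δ² today, so 53000δ + 50000δ² = 89635.
So 50000δ² + 53000δ − 89635 = 0.
The positive root is δ = [−53000 + √(53000² + 4·50000·89635)] / (2·50000) = (−53000 + 144000.000)/100000 ≈ 0.9100.

δ ≈ 0.9100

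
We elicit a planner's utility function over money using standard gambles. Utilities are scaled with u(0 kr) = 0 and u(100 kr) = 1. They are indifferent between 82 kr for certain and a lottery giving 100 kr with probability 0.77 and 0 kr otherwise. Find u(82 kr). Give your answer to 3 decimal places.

0.770

u(82 kr) equals the lottery's expected utility: 0.77·1 + 0.23·0 = 0.77.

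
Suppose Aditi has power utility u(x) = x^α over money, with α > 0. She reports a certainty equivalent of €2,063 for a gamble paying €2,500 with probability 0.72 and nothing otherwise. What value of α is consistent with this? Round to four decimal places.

The lottery's expected utility is 0.72·u(2500) + 0.28·u(0) = 0.72·2500^α (since u(0) = 0 for α > 0).
Indifference: 2063^α = 0.72·2500^α, so (2063/2500)^α = 0.72.
Take logs: α = ln 0.72 / ln(2063/2500) ≈ 1.709805.

α ≈ 1.7098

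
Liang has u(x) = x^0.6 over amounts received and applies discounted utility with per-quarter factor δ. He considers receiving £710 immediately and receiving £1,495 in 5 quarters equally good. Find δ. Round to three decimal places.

Indifference means u(710) = δ^5 · u(1495), so δ^5 = u(710)/u(1495).
Since u(x) = x^0.6, δ^5 = (710/1495)^0.6 = 0.47492^0.6 = 0.63969.
So δ = 0.63969^(1/5) ≈ 0.915.

δ ≈ 0.915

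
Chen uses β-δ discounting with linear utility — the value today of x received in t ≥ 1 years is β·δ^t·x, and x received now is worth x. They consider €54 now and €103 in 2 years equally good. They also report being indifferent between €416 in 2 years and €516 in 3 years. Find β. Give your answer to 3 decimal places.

β ≈ 0.807

From the later pair, β·δ^2·416 = β·δ^3·516; dividing through, δ = 416/516 = 0.80620.
The first indifference: 54 = β·δ^2·103, so β = 54/(δ^2·103) = 54/(0.64996·103) ≈ 0.807.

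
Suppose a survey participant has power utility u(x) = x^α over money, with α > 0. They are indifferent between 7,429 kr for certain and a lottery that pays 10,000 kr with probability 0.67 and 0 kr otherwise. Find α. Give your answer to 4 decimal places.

The lottery's expected utility is 0.67·u(10000) + 0.33·u(0) = 0.67·10000^α (since u(0) = 0 for α > 0).
Indifference: 7429^α = 0.67·10000^α, so (7429/10000)^α = 0.67.
Take logs: α = ln 0.67 / ln(7429/10000) ≈ 1.347530.

α ≈ 1.3475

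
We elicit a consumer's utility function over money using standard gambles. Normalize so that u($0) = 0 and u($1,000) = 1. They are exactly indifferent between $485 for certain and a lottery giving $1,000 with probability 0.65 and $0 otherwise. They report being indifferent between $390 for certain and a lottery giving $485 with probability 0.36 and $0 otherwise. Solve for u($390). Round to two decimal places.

First, u($485) = 0.65·u($1,000) + 0.35·u($0) = 0.65.
Then u($390) = 0.36·u($485) + 0.64·u($0) = 0.36·0.65 + 0.64·0.00 = 0.2340.

0.23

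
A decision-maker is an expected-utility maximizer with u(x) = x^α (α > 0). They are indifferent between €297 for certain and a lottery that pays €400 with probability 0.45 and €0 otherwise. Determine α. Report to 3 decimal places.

EU(lottery) = 0.45·400^α + 0.55·0 = 0.45·400^α.
Equating: 297^α = 0.45·400^α, i.e. 0.7425^α = 0.45.
α = ln(0.45) / ln(297/400) = -0.798508/-0.297732 ≈ 2.682.

α ≈ 2.682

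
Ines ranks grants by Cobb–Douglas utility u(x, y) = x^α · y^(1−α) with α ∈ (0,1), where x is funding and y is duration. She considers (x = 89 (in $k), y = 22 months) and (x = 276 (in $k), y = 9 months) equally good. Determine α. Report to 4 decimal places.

α ≈ 0.4413

Indifference: 89^α · 22^(1−α) = 276^α · 9^(1−α).
(89/276)^α = (9/22)^(1−α); take logs: α·ln(89/276) = (1−α)·ln(9/22), i.e. α·-1.1317645 = (1−α)·-0.8938179.
So α/(1−α) = (-0.8938179)/(-1.1317645) = 0.7897561, and α = 0.7897561/1.7897561 ≈ 0.4413.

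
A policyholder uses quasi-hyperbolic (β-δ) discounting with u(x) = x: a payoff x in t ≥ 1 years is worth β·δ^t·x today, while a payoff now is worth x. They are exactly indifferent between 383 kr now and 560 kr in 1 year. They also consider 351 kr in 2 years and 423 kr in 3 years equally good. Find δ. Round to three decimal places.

δ ≈ 0.830

From the later pair, β·δ^2·351 = β·δ^3·423; dividing through, δ = 351/423 = 0.82979.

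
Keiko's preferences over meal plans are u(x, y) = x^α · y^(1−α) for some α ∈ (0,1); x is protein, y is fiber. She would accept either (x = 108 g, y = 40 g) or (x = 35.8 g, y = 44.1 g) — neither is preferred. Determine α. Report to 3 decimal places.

α ≈ 0.081

Set the two utilities equal: 108^α·40^(1−α) = 35.8^α·44.1^(1−α).
Rearrange to (108/35.8)^α = (44.1/40)^(1−α) and take logs: α·1.104183 = (1−α)·0.097580.
Thus α·(1.201763) = 0.097580, so α = 0.097580/1.201763 ≈ 0.081.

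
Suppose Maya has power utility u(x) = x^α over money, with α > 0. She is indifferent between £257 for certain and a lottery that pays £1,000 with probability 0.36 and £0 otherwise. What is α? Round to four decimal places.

α ≈ 0.7519

The lottery's expected utility is 0.36·u(1000) + 0.64·u(0) = 0.36·1000^α (since u(0) = 0 for α > 0).
Indifference: 257^α = 0.36·1000^α, so (257/1000)^α = 0.36.
Take logs: α = ln 0.36 / ln(257/1000) ≈ 0.751944.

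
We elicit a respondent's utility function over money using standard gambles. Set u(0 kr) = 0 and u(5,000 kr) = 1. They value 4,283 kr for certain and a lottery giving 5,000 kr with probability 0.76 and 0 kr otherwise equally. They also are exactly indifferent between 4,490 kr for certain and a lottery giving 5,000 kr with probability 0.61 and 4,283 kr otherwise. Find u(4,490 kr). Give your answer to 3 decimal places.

0.906

First, u(4,283 kr) = 0.76·u(5,000 kr) + 0.24·u(0 kr) = 0.76.
Then u(4,490 kr) = 0.61·u(5,000 kr) + 0.39·u(4,283 kr) = 0.61·1.00 + 0.39·0.76 = 0.9064.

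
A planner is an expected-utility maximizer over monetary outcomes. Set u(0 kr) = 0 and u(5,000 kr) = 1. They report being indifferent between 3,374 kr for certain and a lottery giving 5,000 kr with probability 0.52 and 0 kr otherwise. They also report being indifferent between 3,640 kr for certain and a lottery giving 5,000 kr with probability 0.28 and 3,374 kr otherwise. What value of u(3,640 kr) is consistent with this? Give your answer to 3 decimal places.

0.654

From the first indifference, u(3,374 kr) = 0.52·u(5,000 kr) + 0.48·u(0 kr) = 0.52·1 + 0.48·0 = 0.52.
The second indifference gives u(3,640 kr) = 0.28·u(5,000 kr) + 0.72·u(3,374 kr) = 0.28·1.00 + 0.72·0.52 = 0.6544.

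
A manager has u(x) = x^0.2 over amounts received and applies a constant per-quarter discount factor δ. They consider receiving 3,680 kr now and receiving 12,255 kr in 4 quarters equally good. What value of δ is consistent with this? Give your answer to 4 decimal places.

δ ≈ 0.9416

Indifference means u(3680) = δ^4 · u(12255), so δ^4 = u(3680)/u(12255).
Since u(x) = x^0.2, δ^4 = (3680/12255)^0.2 = 0.30029^0.2 = 0.78615.
Taking the 4th root: δ = 0.78615^(1/4) ≈ 0.9416.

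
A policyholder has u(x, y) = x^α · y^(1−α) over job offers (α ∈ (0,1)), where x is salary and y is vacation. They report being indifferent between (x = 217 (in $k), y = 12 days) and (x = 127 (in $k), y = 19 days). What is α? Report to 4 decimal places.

α ≈ 0.4617

Indifference: 217^α · 12^(1−α) = 127^α · 19^(1−α).
(217/127)^α = (19/12)^(1−α); take logs: α·ln(217/127) = (1−α)·ln(19/12), i.e. α·0.5357103 = (1−α)·0.4595323.
Thus α·(0.9952426) = 0.4595323, so α = 0.4595323/0.9952426 ≈ 0.4617.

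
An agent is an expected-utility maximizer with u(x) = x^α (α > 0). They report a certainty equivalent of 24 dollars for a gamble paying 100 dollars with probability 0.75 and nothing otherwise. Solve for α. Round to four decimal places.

The lottery's expected utility is 0.75·u(100) + 0.25·u(0) = 0.75·100^α (since u(0) = 0 for α > 0).
Setting u(24) equal to that: 24^α = 0.75·100^α ⇒ (24/100)^α = 0.75.
Taking logs: α·ln(24/100) = ln(0.75), so α = -0.2876821 / -1.4271164 ≈ 0.2016.

α ≈ 0.2016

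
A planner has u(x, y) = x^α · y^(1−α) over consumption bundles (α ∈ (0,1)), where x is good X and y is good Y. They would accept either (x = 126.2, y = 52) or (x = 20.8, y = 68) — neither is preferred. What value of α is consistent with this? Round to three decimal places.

α ≈ 0.130

Indifference: 126.2^α · 52^(1−α) = 20.8^α · 68^(1−α).
(126.2/20.8)^α = (68/52)^(1−α); take logs: α·ln(126.2/20.8) = (1−α)·ln(68/52), i.e. α·1.802915 = (1−α)·0.268264.
Thus α·(2.071179) = 0.268264, so α = 0.268264/2.071179 ≈ 0.130.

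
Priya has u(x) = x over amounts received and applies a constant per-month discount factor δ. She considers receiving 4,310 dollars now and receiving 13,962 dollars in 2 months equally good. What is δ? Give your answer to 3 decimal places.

The payoff in 2 months is discounted by δ^2, so u(4310) = δ^2·u(13962) and δ^2 = u(4310)/u(13962).
With u(x) = x: δ^2 = 4310/13962 = 0.30870.
So δ = 0.30870^(1/2) ≈ 0.556.

δ ≈ 0.556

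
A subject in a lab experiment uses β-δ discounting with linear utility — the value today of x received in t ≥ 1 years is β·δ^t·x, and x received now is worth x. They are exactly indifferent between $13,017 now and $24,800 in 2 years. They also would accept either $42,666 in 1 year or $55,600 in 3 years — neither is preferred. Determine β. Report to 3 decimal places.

The second indifference involves only future payoffs, so β cancels: β·δ^1·42666 = β·δ^3·55600, giving δ^2 = 42666/55600 = 0.76737, so δ = 0.87600.
The first indifference: 13017 = β·δ^2·24800, so β = 13017/(δ^2·24800) = 13017/(0.76737·24800) ≈ 0.684.

β ≈ 0.684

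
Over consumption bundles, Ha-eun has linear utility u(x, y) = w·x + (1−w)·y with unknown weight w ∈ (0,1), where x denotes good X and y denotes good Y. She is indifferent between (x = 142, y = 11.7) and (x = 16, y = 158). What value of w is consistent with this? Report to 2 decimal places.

w = 0.54

u(142,11.7) = u(16,158) means w·142 + (1−w)·11.7 = w·16 + (1−w)·158.
Rearranging, 126·w − 146.3·(1−w) = 0.
The marginal rate of substitution is 146.3/126, so w = 146.3/(126+146.3) = 0.54.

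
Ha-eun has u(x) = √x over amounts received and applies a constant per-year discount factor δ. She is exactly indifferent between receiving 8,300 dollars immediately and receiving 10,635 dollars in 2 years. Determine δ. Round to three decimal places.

δ ≈ 0.940

The payoff in 2 years is discounted by δ^2, so u(8300) = δ^2·u(10635) and δ^2 = u(8300)/u(10635).
Since u(x) = √x, δ^2 = √(8300/10635) = 0.88343.
Hence δ = (0.88343)^(1/2) = 0.93991.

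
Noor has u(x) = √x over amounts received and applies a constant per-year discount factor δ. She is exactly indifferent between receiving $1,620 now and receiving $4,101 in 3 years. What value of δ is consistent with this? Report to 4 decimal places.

δ ≈ 0.8566

Equating discounted utilities: u(1620) = δ^3·u(4101) ⇒ δ^3 = u(1620)/u(4101).
With u(x) = √x: δ^3 = √1620/√4101 = √(1620/4101) = 0.62851.
So δ = 0.62851^(1/3) ≈ 0.8566.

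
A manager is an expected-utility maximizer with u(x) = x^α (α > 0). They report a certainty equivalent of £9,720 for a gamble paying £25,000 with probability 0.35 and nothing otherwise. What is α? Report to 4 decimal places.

α ≈ 1.1113

EU(lottery) = 0.35·25000^α + 0.65·0 = 0.35·25000^α.
Equating: 9720^α = 0.35·25000^α, i.e. 0.3888^α = 0.35.
Take logs: α = ln 0.35 / ln(9720/25000) ≈ 1.111287.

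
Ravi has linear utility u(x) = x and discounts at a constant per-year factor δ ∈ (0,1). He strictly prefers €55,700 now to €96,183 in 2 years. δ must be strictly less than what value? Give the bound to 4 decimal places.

δ < 0.7610

Comparing present values: 55700 > δ^2·96183.
Hence δ^2 < 55700/96183 = 0.57910, and x ↦ x^(1/2) is increasing on (0,∞).
δ < 0.57910^(1/2) = 0.7610.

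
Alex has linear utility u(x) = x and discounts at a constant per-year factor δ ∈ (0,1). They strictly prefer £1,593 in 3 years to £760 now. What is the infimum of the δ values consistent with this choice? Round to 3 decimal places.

δ > 0.781

Comparing present values: 760 < δ^3·1593.
Hence δ^3 > 760/1593 = 0.47709, and x ↦ x^(1/3) is increasing on (0,∞).
δ > (760/1593)^(1/3) ≈ 0.781.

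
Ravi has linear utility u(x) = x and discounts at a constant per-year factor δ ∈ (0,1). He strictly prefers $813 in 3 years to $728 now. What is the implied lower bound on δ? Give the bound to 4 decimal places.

Comparing present values: 728 < δ^3·813.
Hence δ^3 > 728/813 = 0.89545, and x ↦ x^(1/3) is increasing on (0,∞).
δ > 0.89545^(1/3) = 0.9639.

δ > 0.9639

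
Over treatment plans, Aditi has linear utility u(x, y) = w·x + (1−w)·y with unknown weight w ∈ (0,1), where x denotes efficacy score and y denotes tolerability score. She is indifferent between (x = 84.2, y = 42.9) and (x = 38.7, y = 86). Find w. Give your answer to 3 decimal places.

w = 0.486

Equating utilities: w·84.2 + (1−w)·42.9 = w·38.7 + (1−w)·86.
Collecting terms: w·45.5 = (1−w)·43.1.
The marginal rate of substitution is 43.1/45.5, so w = 43.1/(45.5+43.1) = 0.486.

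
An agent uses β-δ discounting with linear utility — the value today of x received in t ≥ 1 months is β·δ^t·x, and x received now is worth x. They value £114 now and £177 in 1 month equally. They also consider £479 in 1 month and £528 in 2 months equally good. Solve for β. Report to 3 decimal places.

Both payoffs in the second observation are in the future, so β drops out: δ^1·479 = δ^2·528 ⇒ δ = 479/528 = 0.90720.
The first indifference: 114 = β·δ·177, so β = 114/(δ·177) = 114/(0.90720·177) ≈ 0.710.

β ≈ 0.710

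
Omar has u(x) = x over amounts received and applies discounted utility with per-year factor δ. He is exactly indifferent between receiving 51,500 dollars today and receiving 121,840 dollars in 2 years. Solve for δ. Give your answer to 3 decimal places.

δ ≈ 0.650

Equating discounted utilities: u(51500) = δ^2·u(121840) ⇒ δ^2 = u(51500)/u(121840).
With u(x) = x: δ^2 = 51500/121840 = 0.42269.
So δ = 0.42269^(1/2) ≈ 0.650.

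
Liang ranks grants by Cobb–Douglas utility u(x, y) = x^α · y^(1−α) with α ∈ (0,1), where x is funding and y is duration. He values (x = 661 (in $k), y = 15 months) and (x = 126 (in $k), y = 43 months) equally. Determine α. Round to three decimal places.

Set the two utilities equal: 661^α·15^(1−α) = 126^α·43^(1−α).
Rearrange to (661/126)^α = (43/15)^(1−α) and take logs: α·1.657472 = (1−α)·1.053150.
Thus α·(2.710622) = 1.053150, so α = 1.053150/2.710622 ≈ 0.389.

α ≈ 0.389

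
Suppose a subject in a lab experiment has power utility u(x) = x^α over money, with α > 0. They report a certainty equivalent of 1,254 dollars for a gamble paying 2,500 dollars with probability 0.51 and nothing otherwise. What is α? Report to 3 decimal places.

EU(lottery) = 0.51·2500^α + 0.49·0 = 0.51·2500^α.
Equating: 1254^α = 0.51·2500^α, i.e. 0.5016^α = 0.51.
Taking logs: α·ln(1254/2500) = ln(0.51), so α = -0.673345 / -0.689952 ≈ 0.976.

α ≈ 0.976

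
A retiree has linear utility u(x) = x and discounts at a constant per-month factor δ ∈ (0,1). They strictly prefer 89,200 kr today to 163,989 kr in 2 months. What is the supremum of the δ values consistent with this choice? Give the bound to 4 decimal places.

Comparing present values: 89200 > δ^2·163989.
So δ^2 < 89200/163989 = 0.54394; taking the square root of both positive sides preserves the inequality.
δ < (89200/163989)^(1/2) ≈ 0.7375.

δ < 0.7375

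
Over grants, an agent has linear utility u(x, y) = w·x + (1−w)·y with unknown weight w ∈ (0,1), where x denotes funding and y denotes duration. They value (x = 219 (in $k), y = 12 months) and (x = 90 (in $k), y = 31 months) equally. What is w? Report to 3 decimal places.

u(219,12) = u(90,31) means w·219 + (1−w)·12 = w·90 + (1−w)·31.
Collecting terms: w·129 = (1−w)·19.
Hence w = 19/(129+19) = 19/148 = 0.128.

w = 0.128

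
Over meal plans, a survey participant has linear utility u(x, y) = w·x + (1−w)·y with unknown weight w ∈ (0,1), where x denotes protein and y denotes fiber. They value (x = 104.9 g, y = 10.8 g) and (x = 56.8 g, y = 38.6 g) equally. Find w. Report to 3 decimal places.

Equating utilities: w·104.9 + (1−w)·10.8 = w·56.8 + (1−w)·38.6.
Collecting terms: w·48.1 = (1−w)·27.8.
The marginal rate of substitution is 27.8/48.1, so w = 27.8/(48.1+27.8) = 0.366.

w = 0.366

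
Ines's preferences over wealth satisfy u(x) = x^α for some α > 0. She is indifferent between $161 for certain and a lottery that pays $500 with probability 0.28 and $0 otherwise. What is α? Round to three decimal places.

Since u(0) = 0, the lottery's EU is 0.28·500^α.
Setting u(161) equal to that: 161^α = 0.28·500^α ⇒ (161/500)^α = 0.28.
α = ln(0.28) / ln(161/500) = -1.272966/-1.133204 ≈ 1.123.

α ≈ 1.123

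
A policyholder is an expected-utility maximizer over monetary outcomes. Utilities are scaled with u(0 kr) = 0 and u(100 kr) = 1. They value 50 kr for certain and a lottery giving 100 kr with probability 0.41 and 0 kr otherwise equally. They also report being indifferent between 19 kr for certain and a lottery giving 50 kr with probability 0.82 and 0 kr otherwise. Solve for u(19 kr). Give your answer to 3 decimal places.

0.336

From the first indifference, u(50 kr) = 0.41·u(100 kr) + 0.59·u(0 kr) = 0.41·1 + 0.59·0 = 0.41.
Then u(19 kr) = 0.82·u(50 kr) + 0.18·u(0 kr) = 0.82·0.41 + 0.18·0.00 = 0.3362.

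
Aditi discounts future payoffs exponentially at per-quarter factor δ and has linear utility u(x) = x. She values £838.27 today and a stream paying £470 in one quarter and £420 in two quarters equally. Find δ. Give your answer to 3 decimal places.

Present value of the stream is 470·δ + 420·δ². Indifference gives 470δ + 420δ² = 838.27.
That is, 420δ² + 470δ − 838.27 = 0, a quadratic in δ.
By the quadratic formula (taking the positive root), δ = (−470 + √1629193.60) / 840 ≈ 0.960.

δ ≈ 0.960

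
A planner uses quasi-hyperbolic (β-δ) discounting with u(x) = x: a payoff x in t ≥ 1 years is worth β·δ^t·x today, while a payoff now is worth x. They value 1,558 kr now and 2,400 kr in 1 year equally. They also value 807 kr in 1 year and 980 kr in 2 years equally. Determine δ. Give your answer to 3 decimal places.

From the later pair, β·δ^1·807 = β·δ^2·980; dividing through, δ = 807/980 = 0.82347.

δ ≈ 0.823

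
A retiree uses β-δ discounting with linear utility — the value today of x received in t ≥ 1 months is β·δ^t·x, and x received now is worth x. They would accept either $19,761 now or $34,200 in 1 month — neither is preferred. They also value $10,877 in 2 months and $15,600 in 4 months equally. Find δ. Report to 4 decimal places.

The second indifference involves only future payoffs, so β cancels: β·δ^2·10877 = β·δ^4·15600, giving δ^2 = 10877/15600 = 0.69724, so δ = 0.83501.

δ ≈ 0.8350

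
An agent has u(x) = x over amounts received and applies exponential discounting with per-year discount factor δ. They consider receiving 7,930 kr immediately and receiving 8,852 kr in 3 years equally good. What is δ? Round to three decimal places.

δ ≈ 0.964

Equating discounted utilities: u(7930) = δ^3·u(8852) ⇒ δ^3 = u(7930)/u(8852).
With u(x) = x: δ^3 = 7930/8852 = 0.89584.
Hence δ = (0.89584)^(1/3) = 0.96400.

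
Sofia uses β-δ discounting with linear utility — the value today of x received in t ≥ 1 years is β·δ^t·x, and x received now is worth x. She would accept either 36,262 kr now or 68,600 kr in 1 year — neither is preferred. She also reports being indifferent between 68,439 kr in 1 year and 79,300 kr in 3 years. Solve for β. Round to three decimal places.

From the later pair, β·δ^1·68439 = β·δ^3·79300; dividing through, δ^2 = 68439/79300 = 0.86304, so δ = 0.92900.
Substituting δ into 36262 = β·δ·68600: β = 36262/(63729.330) ≈ 0.569.

β ≈ 0.569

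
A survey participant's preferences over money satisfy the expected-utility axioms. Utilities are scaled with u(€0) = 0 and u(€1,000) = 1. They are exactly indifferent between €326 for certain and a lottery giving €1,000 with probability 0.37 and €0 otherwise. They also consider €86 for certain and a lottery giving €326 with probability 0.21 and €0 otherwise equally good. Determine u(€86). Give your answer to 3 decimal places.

0.078

The first gamble pins u(€326): it must equal 0.37·1 + 0.63·0 = 0.37.
Then u(€86) = 0.21·u(€326) + 0.79·u(€0) = 0.21·0.37 + 0.79·0.00 = 0.0777.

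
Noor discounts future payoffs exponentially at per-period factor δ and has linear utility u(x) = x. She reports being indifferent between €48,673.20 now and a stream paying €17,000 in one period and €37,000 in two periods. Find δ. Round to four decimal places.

Equating present values: 48673.20 = 17000δ + 37000δ².
Rearranged: 37000δ² + 17000δ − 48673.20 = 0.
δ = (−17000 + √(17000² + 4·37000·48673.20)) / (2·37000) = (−17000 + √7492633600.00) / 74000 ≈ 0.9400.

δ ≈ 0.9400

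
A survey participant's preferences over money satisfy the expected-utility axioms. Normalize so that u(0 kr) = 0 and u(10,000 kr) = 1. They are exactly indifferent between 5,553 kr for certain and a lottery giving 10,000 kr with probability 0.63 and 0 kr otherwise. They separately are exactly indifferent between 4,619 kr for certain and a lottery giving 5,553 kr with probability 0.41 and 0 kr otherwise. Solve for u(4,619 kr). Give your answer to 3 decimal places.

First, u(5,553 kr) = 0.63·u(10,000 kr) + 0.37·u(0 kr) = 0.63.
Chaining: u(4,619 kr) = 0.41·0.63 + 0.59·0.00 = 0.2583.

0.258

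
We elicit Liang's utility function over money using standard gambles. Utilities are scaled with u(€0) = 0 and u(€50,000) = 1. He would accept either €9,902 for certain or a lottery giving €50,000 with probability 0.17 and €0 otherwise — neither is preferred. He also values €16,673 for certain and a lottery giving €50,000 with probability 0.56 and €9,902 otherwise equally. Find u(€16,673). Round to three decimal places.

0.635

The first gamble pins u(€9,902): it must equal 0.17·1 + 0.83·0 = 0.17.
The second indifference gives u(€16,673) = 0.56·u(€50,000) + 0.44·u(€9,902) = 0.56·1.00 + 0.44·0.17 = 0.6348.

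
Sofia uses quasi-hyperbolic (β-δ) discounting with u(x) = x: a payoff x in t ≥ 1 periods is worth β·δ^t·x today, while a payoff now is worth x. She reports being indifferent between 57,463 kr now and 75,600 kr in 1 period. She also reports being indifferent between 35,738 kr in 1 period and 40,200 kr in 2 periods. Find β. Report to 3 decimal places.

The second indifference involves only future payoffs, so β cancels: β·δ^1·35738 = β·δ^2·40200, giving δ = 35738/40200 = 0.88900.
Now use the now-vs-future pair: 57463 = β·δ·75600 gives β = 57463/(0.88900·75600) ≈ 0.855.

β ≈ 0.855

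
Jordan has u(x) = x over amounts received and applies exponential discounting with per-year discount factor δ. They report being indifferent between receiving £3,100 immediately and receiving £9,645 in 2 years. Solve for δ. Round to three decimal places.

δ ≈ 0.567

Indifference means u(3100) = δ^2 · u(9645), so δ^2 = u(3100)/u(9645).
With u(x) = x: δ^2 = 3100/9645 = 0.32141.
Hence δ = (0.32141)^(1/2) = 0.56693.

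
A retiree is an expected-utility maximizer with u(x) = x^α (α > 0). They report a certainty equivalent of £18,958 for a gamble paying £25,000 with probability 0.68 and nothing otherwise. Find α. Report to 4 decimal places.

α ≈ 1.3940

Since u(0) = 0, the lottery's EU is 0.68·25000^α.
Equating: 18958^α = 0.68·25000^α, i.e. 0.7583^α = 0.68.
Taking logs: α·ln(18958/25000) = ln(0.68), so α = -0.3856625 / -0.2766498 ≈ 1.3940.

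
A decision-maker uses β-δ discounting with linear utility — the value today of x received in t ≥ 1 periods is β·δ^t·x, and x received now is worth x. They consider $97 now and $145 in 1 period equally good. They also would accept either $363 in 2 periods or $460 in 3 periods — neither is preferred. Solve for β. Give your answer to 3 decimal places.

β ≈ 0.848

Both payoffs in the second observation are in the future, so β drops out: δ^2·363 = δ^3·460 ⇒ δ = 363/460 = 0.78913.
Now use the now-vs-future pair: 97 = β·δ·145 gives β = 97/(0.78913·145) ≈ 0.848.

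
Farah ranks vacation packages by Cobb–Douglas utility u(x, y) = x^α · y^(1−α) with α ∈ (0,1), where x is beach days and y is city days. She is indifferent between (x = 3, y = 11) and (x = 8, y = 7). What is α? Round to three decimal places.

α ≈ 0.315

Set the two utilities equal: 3^α·11^(1−α) = 8^α·7^(1−α).
(3/8)^α = (7/11)^(1−α); take logs: α·ln(3/8) = (1−α)·ln(7/11), i.e. α·-0.980829 = (1−α)·-0.451985.
So α/(1−α) = (-0.451985)/(-0.980829) = 0.460819, and α = 0.460819/1.460819 ≈ 0.315.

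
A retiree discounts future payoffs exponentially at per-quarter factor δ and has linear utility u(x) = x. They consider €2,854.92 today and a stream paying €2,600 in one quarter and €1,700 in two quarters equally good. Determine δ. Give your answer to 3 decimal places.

The stream is worth 2600δ + 1700δ² today, so 2600δ + 1700δ² = 2854.92.
That is, 1700δ² + 2600δ − 2854.92 = 0, a quadratic in δ.
The positive root is δ = [−2600 + √(2600² + 4·1700·2854.92)] / (2·1700) = (−2600 + 5116.000)/3400 ≈ 0.740.

δ ≈ 0.740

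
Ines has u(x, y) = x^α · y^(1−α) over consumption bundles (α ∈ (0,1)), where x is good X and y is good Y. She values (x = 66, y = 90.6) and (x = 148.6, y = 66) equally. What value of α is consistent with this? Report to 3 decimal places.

α ≈ 0.281

Indifference: 66^α · 90.6^(1−α) = 148.6^α · 66^(1−α).
Taking logs: α·ln 66 + (1−α)·ln 90.6 = α·ln 148.6 + (1−α)·ln 66, i.e. α·-0.811603 = (1−α)·-0.316799.
With A = -0.811603 and B = -0.316799: α·A = (1−α)·B, so α = B/(A+B) = -0.316799/-1.128402 ≈ 0.281.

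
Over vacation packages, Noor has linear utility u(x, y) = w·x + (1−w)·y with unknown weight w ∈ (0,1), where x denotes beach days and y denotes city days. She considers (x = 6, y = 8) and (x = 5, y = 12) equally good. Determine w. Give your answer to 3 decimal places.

w = 0.800

u(6,8) = u(5,12) means w·6 + (1−w)·8 = w·5 + (1−w)·12.
w·(6−5) = (1−w)·(12−8), i.e. w·1 = (1−w)·4.
The marginal rate of substitution is 4/1, so w = 4/(1+4) = 0.800.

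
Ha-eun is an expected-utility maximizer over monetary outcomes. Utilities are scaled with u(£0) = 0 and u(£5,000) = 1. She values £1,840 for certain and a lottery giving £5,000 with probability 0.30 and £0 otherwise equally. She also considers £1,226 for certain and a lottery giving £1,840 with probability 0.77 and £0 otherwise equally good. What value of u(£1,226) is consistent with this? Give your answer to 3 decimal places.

The first gamble pins u(£1,840): it must equal 0.30·1 + 0.70·0 = 0.30.
Then u(£1,226) = 0.77·u(£1,840) + 0.23·u(£0) = 0.77·0.30 + 0.23·0.00 = 0.2310.

0.231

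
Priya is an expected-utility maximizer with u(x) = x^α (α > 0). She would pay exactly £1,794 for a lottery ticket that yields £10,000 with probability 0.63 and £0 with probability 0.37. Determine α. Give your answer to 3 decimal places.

The lottery's expected utility is 0.63·u(10000) + 0.37·u(0) = 0.63·10000^α (since u(0) = 0 for α > 0).
Indifference: 1794^α = 0.63·10000^α, so (1794/10000)^α = 0.63.
α = ln(0.63) / ln(1794/10000) = -0.462035/-1.718137 ≈ 0.269.

α ≈ 0.269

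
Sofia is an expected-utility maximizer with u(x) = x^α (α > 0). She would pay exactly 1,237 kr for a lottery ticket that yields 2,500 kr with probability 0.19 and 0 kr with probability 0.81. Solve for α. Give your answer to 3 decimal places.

Since u(0) = 0, the lottery's EU is 0.19·2500^α.
Setting u(1237) equal to that: 1237^α = 0.19·2500^α ⇒ (1237/2500)^α = 0.19.
Taking logs: α·ln(1237/2500) = ln(0.19), so α = -1.660731 / -0.703602 ≈ 2.360.

α ≈ 2.360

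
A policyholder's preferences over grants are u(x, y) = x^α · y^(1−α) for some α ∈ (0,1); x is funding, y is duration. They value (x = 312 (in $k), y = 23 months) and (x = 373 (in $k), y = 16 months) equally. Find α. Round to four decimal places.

α ≈ 0.6702

Set the two utilities equal: 312^α·23^(1−α) = 373^α·16^(1−α).
Rearrange to (312/373)^α = (16/23)^(1−α) and take logs: α·-0.1785752 = (1−α)·-0.3629055.
So α/(1−α) = (-0.3629055)/(-0.1785752) = 2.0322279, and α = 2.0322279/3.0322279 ≈ 0.6702.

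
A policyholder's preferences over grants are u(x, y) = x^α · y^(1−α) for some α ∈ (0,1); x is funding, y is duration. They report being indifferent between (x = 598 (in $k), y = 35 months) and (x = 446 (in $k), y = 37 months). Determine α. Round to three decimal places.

Set the two utilities equal: 598^α·35^(1−α) = 446^α·37^(1−α).
Rearrange to (598/446)^α = (37/35)^(1−α) and take logs: α·0.293272 = (1−α)·0.055570.
With A = 0.293272 and B = 0.055570: α·A = (1−α)·B, so α = B/(A+B) = 0.055570/0.348842 ≈ 0.159.

α ≈ 0.159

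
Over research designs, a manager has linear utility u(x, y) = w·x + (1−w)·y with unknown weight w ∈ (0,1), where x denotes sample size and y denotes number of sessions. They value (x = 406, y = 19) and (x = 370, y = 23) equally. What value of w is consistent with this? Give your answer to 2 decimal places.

Indifference: w·406 + (1−w)·19 = w·370 + (1−w)·23.
Collecting terms: w·36 = (1−w)·4.
Hence w = 4/(36+4) = 4/40 = 0.10.

w = 0.10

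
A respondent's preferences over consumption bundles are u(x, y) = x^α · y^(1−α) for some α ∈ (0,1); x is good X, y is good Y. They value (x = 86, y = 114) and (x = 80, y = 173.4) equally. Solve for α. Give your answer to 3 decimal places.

The Cobb–Douglas utilities coincide, so 86^α·114^(1−α) = 80^α·173.4^(1−α).
Rearrange to (86/80)^α = (173.4/114)^(1−α) and take logs: α·0.072321 = (1−α)·0.419403.
So α/(1−α) = (0.419403)/(0.072321) = 5.799187, and α = 5.799187/6.799187 ≈ 0.853.

α ≈ 0.853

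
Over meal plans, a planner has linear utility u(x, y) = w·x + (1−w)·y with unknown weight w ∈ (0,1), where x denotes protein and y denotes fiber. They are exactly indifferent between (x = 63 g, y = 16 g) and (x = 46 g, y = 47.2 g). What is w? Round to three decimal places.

w = 0.647

u(63,16) = u(46,47.2) means w·63 + (1−w)·16 = w·46 + (1−w)·47.2.
Collecting terms: w·17 = (1−w)·31.2.
Hence w = 31.2/(17+31.2) = 31.2/48.2 = 0.647.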